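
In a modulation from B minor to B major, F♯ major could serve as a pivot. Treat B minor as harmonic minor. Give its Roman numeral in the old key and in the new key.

The scale of B minor (harmonic minor) is B C♯ D E F♯ G A♯; F♯ is degree 5, and the triad built there (F♯-A♯-C♯) is major, so it is V.
The scale of B major is B C♯ D♯ E F♯ G♯ A♯; F♯ is degree 5, and the triad built there (F♯-A♯-C♯) is major, so it is V.

V in B minor; V in B major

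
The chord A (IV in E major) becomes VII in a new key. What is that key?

B minor

The numeral VII denotes a major triad on scale degree 7. With A on degree 7, the tonic of the new key is B.
Degree 7 carries a major triad in natural-minor keys, so the destination is B minor.
Check: the diatonic triads of B minor (natural minor) are Bm (i), C♯dim (ii°), D (III), Em (iv), F♯m (v), G (VI), A (VII) — A is indeed VII.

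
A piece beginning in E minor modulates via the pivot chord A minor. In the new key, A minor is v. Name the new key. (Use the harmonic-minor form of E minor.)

The numeral v denotes a minor triad on scale degree 5. With A on degree 5, the tonic of the new key is D.
Degree 5 carries a minor triad in natural-minor keys, so the destination is D minor.
Check: the diatonic triads of D minor (natural minor) are Dm (i), Edim (ii°), F (III), Gm (iv), Am (v), Bb (VI), C (VII) — A minor is indeed v.

D minor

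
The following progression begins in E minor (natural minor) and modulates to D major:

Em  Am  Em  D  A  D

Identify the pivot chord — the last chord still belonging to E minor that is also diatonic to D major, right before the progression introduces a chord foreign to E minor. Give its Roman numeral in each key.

Chords diatonic to E minor: Em, F#dim, G, Am, Bm, C, D.
Reading the progression, the first chord not in that set is A, so the modulation leaves E minor there.
The chord immediately before A is D, which is diatonic to both keys: VII in E minor and I in D major.

D — VII in E minor, I in D major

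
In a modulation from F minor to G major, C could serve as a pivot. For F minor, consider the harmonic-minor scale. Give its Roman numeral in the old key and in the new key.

V in F minor; IV in G major

The scale of F minor (harmonic minor) is F G Ab Bb C Db E; C is degree 5, and the triad built there (C-E-G) is major, so it is V.
The scale of G major is G A B C D E F#; C is degree 4, and the triad built there (C-E-G) is major, so it is IV.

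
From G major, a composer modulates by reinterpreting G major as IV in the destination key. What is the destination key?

The numeral IV denotes a major triad on scale degree 4. With G on degree 4, the tonic of the new key is D.
Degree 4 carries a major triad in major keys, so the destination is D major.
Check: the diatonic triads of D major are D (I), Em (ii), F#m (iii), G (IV), A (V), Bm (vi), C#dim (vii°) — G major is indeed IV.

D major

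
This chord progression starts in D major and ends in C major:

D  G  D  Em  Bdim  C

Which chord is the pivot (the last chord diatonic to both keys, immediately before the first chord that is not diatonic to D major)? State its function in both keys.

Chords diatonic to D major: D, Em, F#m, G, A, Bm, C#dim.
Reading the progression, the first chord not in that set is Bdim, so the modulation leaves D major there.
The chord immediately before Bdim is Em, which is diatonic to both keys: ii in D major and iii in C major.

Em — ii in D major, iii in C major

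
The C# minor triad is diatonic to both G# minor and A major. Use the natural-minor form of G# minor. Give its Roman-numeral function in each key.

The scale of G# minor (natural minor) is G# A# B C# D# E F#; C# is degree 4, and the triad built there (C#-E-G#) is minor, so it is iv.
The scale of A major is A B C# D E F# G#; C# is degree 3, and the triad built there (C#-E-G#) is minor, so it is iii.

iv in G# minor; iii in A major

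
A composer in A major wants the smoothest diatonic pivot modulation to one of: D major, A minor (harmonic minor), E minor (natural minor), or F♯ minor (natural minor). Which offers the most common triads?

Triads of A major: A major (I), B minor (ii), C♯ minor (iii), D major (IV), E major (V), F♯ minor (vi), G♯ diminished (vii°).
D major shares 4: A, Bm, D, F♯m.
A minor (harmonic minor) shares 2: E, G♯dim.
E minor (natural minor) shares 2: Bm, D.
F♯ minor (natural minor) shares 7: A, Bm, C♯m, D, E, F♯m, G♯dim.
The most common triads (7) are shared with F♯ minor.

F♯ minor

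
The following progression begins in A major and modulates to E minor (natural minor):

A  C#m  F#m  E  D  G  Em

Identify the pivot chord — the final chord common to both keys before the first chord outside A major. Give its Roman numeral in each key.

D — IV in A major, VII in E minor

Chords diatonic to A major: A, Bm, C#m, D, E, F#m, G#dim.
Reading the progression, the first chord not in that set is G, so the modulation leaves A major there.
The chord immediately before G is D, which is diatonic to both keys: IV in A major and VII in E minor.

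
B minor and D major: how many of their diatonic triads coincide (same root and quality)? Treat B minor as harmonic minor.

4

Diatonic triads of B minor (harmonic minor): Bm (i), C#dim (ii°), Daug (III+), Em (iv), F# (V), G (VI), A#dim (vii°).
Diatonic triads of D major: D (I), Em (ii), F#m (iii), G (IV), A (V), Bm (vi), C#dim (vii°).
Matching root and quality in both lists: Bm, C#dim, Em, G.
That gives 4 common triads.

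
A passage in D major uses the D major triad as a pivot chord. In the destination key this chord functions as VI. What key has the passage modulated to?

The numeral VI denotes a major triad on scale degree 6. With D on degree 6, the tonic of the new key is F#.
Degree 6 carries a major triad in minor keys, so the destination is F# minor.
Check: the diatonic triads of F# minor (natural minor) are F#m (i), G#dim (ii°), A (III), Bm (iv), C#m (v), D (VI), E (VII) — D major is indeed VI.

F# minor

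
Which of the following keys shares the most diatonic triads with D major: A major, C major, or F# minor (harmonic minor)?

Triads of D major: D major (I), E minor (ii), F# minor (iii), G major (IV), A major (V), B minor (vi), C# diminished (vii°).
A major shares 4: D, F#m, A, Bm.
C major shares 2: Em, G.
F# minor (harmonic minor) shares 3: D, F#m, Bm.
The most common triads (4) are shared with A major.

A major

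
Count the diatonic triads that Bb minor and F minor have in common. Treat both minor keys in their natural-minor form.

Diatonic triads of Bb minor (natural minor): Bb minor (i), C diminished (ii°), Db major (III), Eb minor (iv), F minor (v), Gb major (VI), Ab major (VII).
Diatonic triads of F minor (natural minor): F minor (i), G diminished (ii°), Ab major (III), Bb minor (iv), C minor (v), Db major (VI), Eb major (VII).
Matching root and quality in both lists: Bb minor, Db major, F minor, Ab major.
That gives 4 common triads.

4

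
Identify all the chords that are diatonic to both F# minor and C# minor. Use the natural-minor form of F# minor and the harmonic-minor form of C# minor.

F#m, A, C#m

Triads in F# minor (natural minor): F#m (i), G#dim (ii°), A (III), Bm (iv), C#m (v), D (VI), E (VII).
Triads in C# minor (harmonic minor): C#m (i), D#dim (ii°), Eaug (III+), F#m (iv), G# (V), A (VI), B#dim (vii°).
Shared triads with their functions: F#m (i in F# minor, iv in C# minor); A (III in F# minor, VI in C# minor); C#m (v in F# minor, i in C# minor).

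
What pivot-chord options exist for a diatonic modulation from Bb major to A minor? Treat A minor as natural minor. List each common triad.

Triads in Bb major: Bb (I), Cm (ii), Dm (iii), Eb (IV), F (V), Gm (vi), Adim (vii°).
Triads in A minor (natural minor): Am (i), Bdim (ii°), C (III), Dm (iv), Em (v), F (VI), G (VII).
Shared triads with their functions: Dm (iii in Bb major, iv in A minor); F (V in Bb major, VI in A minor).

Dm, F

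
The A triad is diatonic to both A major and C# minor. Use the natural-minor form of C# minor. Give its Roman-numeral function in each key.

The scale of A major is A B C# D E F# G#; A is degree 1, and the triad built there (A-C#-E) is major, so it is I.
The scale of C# minor (natural minor) is C# D# E F# G# A B; A is degree 6, and the triad built there (A-C#-E) is major, so it is VI.

I in A major; VI in C# minor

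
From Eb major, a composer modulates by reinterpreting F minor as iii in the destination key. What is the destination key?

The numeral iii denotes a minor triad on scale degree 3. With F on degree 3, the tonic of the new key is Db.
Degree 3 carries a minor triad in major keys, so the destination is Db major.
Check: the diatonic triads of Db major are Db (I), Ebm (ii), Fm (iii), Gb (IV), Ab (V), Bbm (vi), Cdim (vii°) — F minor is indeed iii.

Db major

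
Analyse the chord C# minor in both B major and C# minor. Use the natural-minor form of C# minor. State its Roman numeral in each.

The scale of B major is B C# D# E F# G# A#; C# is degree 2, and the triad built there (C#-E-G#) is minor, so it is ii.
The scale of C# minor (natural minor) is C# D# E F# G# A B; C# is degree 1, and the triad built there (C#-E-G#) is minor, so it is i.

ii in B major; i in C# minor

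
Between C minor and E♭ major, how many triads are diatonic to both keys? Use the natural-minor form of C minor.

7

Diatonic triads of C minor (natural minor): Cm (i), Ddim (ii°), E♭ (III), Fm (iv), Gm (v), A♭ (VI), B♭ (VII).
Diatonic triads of E♭ major: E♭ (I), Fm (ii), Gm (iii), A♭ (IV), B♭ (V), Cm (vi), Ddim (vii°).
Matching root and quality in both lists: Cm, Ddim, E♭, Fm, Gm, A♭, B♭.
That gives 7 common triads.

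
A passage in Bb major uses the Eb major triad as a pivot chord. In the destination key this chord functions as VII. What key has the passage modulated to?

The numeral VII denotes a major triad on scale degree 7. With Eb on degree 7, the tonic of the new key is F.
Degree 7 carries a major triad in natural-minor keys, so the destination is F minor.
Check: the diatonic triads of F minor (natural minor) are Fm (i), Gdim (ii°), Ab (III), Bbm (iv), Cm (v), Db (VI), Eb (VII) — Eb major is indeed VII.

F minor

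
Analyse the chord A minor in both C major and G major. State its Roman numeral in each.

vi in C major; ii in G major

The scale of C major is C D E F G A B; A is degree 6, and the triad built there (A-C-E) is minor, so it is vi.
The scale of G major is G A B C D E F♯; A is degree 2, and the triad built there (A-C-E) is minor, so it is ii.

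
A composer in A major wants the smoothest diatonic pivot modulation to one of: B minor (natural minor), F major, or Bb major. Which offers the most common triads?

Triads of A major: A (I), Bm (ii), C#m (iii), D (IV), E (V), F#m (vi), G#dim (vii°).
B minor (natural minor) shares 4: A, Bm, D, F#m.
F major shares 0: none.
Bb major shares 0: none.
The most common triads (4) are shared with B minor.

B minor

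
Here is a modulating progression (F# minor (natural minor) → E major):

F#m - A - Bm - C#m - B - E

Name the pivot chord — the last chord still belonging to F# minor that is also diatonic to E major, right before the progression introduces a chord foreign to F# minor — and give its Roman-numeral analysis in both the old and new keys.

Chords diatonic to F# minor: F#m, G#dim, A, Bm, C#m, D, E.
Reading the progression, the first chord not in that set is B, so the modulation leaves F# minor there.
The chord immediately before B is C#m, which is diatonic to both keys: v in F# minor and vi in E major.

C#m — v in F# minor, vi in E major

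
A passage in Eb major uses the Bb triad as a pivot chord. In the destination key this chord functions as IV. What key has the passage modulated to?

F major

The numeral IV denotes a major triad on scale degree 4. With Bb on degree 4, the tonic of the new key is F.
Degree 4 carries a major triad in major keys, so the destination is F major.
Check: the diatonic triads of F major are F (I), Gm (ii), Am (iii), Bb (IV), C (V), Dm (vi), Edim (vii°) — Bb is indeed IV.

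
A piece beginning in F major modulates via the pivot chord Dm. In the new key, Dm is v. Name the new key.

The numeral v denotes a minor triad on scale degree 5. With D on degree 5, the tonic of the new key is G.
Degree 5 carries a minor triad in natural-minor keys, so the destination is G minor.
Check: the diatonic triads of G minor (natural minor) are Gm (i), Adim (ii°), Bb (III), Cm (iv), Dm (v), Eb (VI), F (VII) — Dm is indeed v.

G minor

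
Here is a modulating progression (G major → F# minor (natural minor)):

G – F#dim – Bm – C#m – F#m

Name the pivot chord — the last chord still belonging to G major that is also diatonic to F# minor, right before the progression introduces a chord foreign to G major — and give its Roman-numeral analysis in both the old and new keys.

Bm — iii in G major, iv in F# minor

Chords diatonic to G major: G, Am, Bm, C, D, Em, F#dim.
Reading the progression, the first chord not in that set is C#m, so the modulation leaves G major there.
The chord immediately before C#m is Bm, which is diatonic to both keys: iii in G major and iv in F# minor.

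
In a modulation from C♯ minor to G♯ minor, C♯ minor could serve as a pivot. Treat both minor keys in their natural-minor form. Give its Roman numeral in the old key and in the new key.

i in C♯ minor; iv in G♯ minor

The scale of C♯ minor (natural minor) is C♯ D♯ E F♯ G♯ A B; C♯ is degree 1, and the triad built there (C♯-E-G♯) is minor, so it is i.
The scale of G♯ minor (natural minor) is G♯ A♯ B C♯ D♯ E F♯; C♯ is degree 4, and the triad built there (C♯-E-G♯) is minor, so it is iv.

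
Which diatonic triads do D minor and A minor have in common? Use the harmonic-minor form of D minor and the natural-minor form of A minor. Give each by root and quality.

Triads in D minor (harmonic minor): Dm (i), Edim (ii°), Faug (III+), Gm (iv), A (V), Bb (VI), C#dim (vii°).
Triads in A minor (natural minor): Am (i), Bdim (ii°), C (III), Dm (iv), Em (v), F (VI), G (VII).
Shared triads with their functions: Dm (i in D minor, iv in A minor).

Dm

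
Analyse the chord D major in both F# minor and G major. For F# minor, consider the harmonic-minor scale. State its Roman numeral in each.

VI in F# minor; V in G major

The scale of F# minor (harmonic minor) is F# G# A B C# D E#; D is degree 6, and the triad built there (D-F#-A) is major, so it is VI.
The scale of G major is G A B C D E F#; D is degree 5, and the triad built there (D-F#-A) is major, so it is V.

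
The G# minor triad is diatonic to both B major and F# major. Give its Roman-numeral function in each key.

vi in B major; ii in F# major

The scale of B major is B C# D# E F# G# A#; G# is degree 6, and the triad built there (G#-B-D#) is minor, so it is vi.
The scale of F# major is F# G# A# B C# D# E#; G# is degree 2, and the triad built there (G#-B-D#) is minor, so it is ii.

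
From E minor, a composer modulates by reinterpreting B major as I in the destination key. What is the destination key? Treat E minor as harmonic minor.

B major

The numeral I denotes a major triad on scale degree 1. With B on degree 1, the tonic of the new key is B.
Degree 1 carries a major triad in major keys, so the destination is B major.
Check: the diatonic triads of B major are B (I), C#m (ii), D#m (iii), E (IV), F# (V), G#m (vi), A#dim (vii°) — B major is indeed I.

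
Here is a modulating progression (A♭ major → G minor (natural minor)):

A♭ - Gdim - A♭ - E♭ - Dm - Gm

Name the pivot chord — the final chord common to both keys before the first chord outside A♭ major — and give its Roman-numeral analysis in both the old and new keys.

E♭ — V in A♭ major, VI in G minor

Chords diatonic to A♭ major: A♭, B♭m, Cm, D♭, E♭, Fm, Gdim.
Reading the progression, the first chord not in that set is Dm, so the modulation leaves A♭ major there.
The chord immediately before Dm is E♭, which is diatonic to both keys: V in A♭ major and VI in G minor.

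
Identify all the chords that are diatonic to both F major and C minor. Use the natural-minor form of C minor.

Gm, Bb

Triads in F major: F major (I), G minor (ii), A minor (iii), Bb major (IV), C major (V), D minor (vi), E diminished (vii°).
Triads in C minor (natural minor): C minor (i), D diminished (ii°), Eb major (III), F minor (iv), G minor (v), Ab major (VI), Bb major (VII).
Shared triads with their functions: G minor (ii in F major, v in C minor); Bb major (IV in F major, VII in C minor).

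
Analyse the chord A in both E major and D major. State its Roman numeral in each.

IV in E major; V in D major

The scale of E major is E F# G# A B C# D#; A is degree 4, and the triad built there (A-C#-E) is major, so it is IV.
The scale of D major is D E F# G A B C#; A is degree 5, and the triad built there (A-C#-E) is major, so it is V.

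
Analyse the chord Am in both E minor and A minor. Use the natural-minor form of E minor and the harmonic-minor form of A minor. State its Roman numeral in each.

iv in E minor; i in A minor

The scale of E minor (natural minor) is E F# G A B C D; A is degree 4, and the triad built there (A-C-E) is minor, so it is iv.
The scale of A minor (harmonic minor) is A B C D E F G#; A is degree 1, and the triad built there (A-C-E) is minor, so it is i.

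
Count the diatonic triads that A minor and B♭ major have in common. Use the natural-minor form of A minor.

Diatonic triads of A minor (natural minor): Am (i), Bdim (ii°), C (III), Dm (iv), Em (v), F (VI), G (VII).
Diatonic triads of B♭ major: B♭ (I), Cm (ii), Dm (iii), E♭ (IV), F (V), Gm (vi), Adim (vii°).
Matching root and quality in both lists: Dm, F.
That gives 2 common triads.

2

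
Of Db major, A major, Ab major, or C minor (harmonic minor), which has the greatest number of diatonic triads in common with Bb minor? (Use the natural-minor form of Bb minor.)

Db major

Triads of Bb minor (natural minor): Bb minor (i), C diminished (ii°), Db major (III), Eb minor (iv), F minor (v), Gb major (VI), Ab major (VII).
Db major shares 7: Bbm, Cdim, Db, Ebm, Fm, Gb, Ab.
A major shares 0: none.
Ab major shares 4: Bbm, Db, Fm, Ab.
C minor (harmonic minor) shares 2: Fm, Ab.
The most common triads (7) are shared with Db major.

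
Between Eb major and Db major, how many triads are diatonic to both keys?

2

Diatonic triads of Eb major: Eb (I), Fm (ii), Gm (iii), Ab (IV), Bb (V), Cm (vi), Ddim (vii°).
Diatonic triads of Db major: Db (I), Ebm (ii), Fm (iii), Gb (IV), Ab (V), Bbm (vi), Cdim (vii°).
Matching root and quality in both lists: Fm, Ab.
That gives 2 common triads.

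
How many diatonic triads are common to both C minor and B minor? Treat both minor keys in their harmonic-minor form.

1

Diatonic triads of C minor (harmonic minor): C minor (i), D diminished (ii°), Eb augmented (III+), F minor (iv), G major (V), Ab major (VI), B diminished (vii°).
Diatonic triads of B minor (harmonic minor): B minor (i), C# diminished (ii°), D augmented (III+), E minor (iv), F# major (V), G major (VI), A# diminished (vii°).
Matching root and quality in both lists: G major.
That gives 1 common triad.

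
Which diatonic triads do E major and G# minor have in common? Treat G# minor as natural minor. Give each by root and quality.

E, G#m, B, C#m

Triads in E major: E (I), F#m (ii), G#m (iii), A (IV), B (V), C#m (vi), D#dim (vii°).
Triads in G# minor (natural minor): G#m (i), A#dim (ii°), B (III), C#m (iv), D#m (v), E (VI), F# (VII).
Shared triads with their functions: E (I in E major, VI in G# minor); G#m (iii in E major, i in G# minor); B (V in E major, III in G# minor); C#m (vi in E major, iv in G# minor).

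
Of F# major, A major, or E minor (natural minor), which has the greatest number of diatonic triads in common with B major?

F# major

Triads of B major: B (I), C#m (ii), D#m (iii), E (IV), F# (V), G#m (vi), A#dim (vii°).
F# major shares 4: B, D#m, F#, G#m.
A major shares 2: C#m, E.
E minor (natural minor) shares 0: none.
The most common triads (4) are shared with F# major.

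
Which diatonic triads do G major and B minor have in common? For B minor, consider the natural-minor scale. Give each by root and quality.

Triads in G major: G (I), Am (ii), Bm (iii), C (IV), D (V), Em (vi), F#dim (vii°).
Triads in B minor (natural minor): Bm (i), C#dim (ii°), D (III), Em (iv), F#m (v), G (VI), A (VII).
Shared triads with their functions: G (I in G major, VI in B minor); Bm (iii in G major, i in B minor); D (V in G major, III in B minor); Em (vi in G major, iv in B minor).

G, Bm, D, Em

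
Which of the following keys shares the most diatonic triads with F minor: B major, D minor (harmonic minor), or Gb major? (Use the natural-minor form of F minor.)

Triads of F minor (natural minor): F minor (i), G diminished (ii°), Ab major (III), Bb minor (iv), C minor (v), Db major (VI), Eb major (VII).
B major shares 0: none.
D minor (harmonic minor) shares 0: none.
Gb major shares 2: Bbm, Db.
The most common triads (2) are shared with Gb major.

Gb major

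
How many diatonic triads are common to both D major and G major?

4

Diatonic triads of D major: D major (I), E minor (ii), F# minor (iii), G major (IV), A major (V), B minor (vi), C# diminished (vii°).
Diatonic triads of G major: G major (I), A minor (ii), B minor (iii), C major (IV), D major (V), E minor (vi), F# diminished (vii°).
Matching root and quality in both lists: D major, E minor, G major, B minor.
That gives 4 common triads.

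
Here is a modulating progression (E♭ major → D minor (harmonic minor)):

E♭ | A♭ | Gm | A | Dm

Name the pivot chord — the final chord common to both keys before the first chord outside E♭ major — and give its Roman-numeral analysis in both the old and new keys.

Chords diatonic to E♭ major: E♭, Fm, Gm, A♭, B♭, Cm, Ddim.
Reading the progression, the first chord not in that set is A, so the modulation leaves E♭ major there.
The chord immediately before A is Gm, which is diatonic to both keys: iii in E♭ major and iv in D minor.

Gm — iii in E♭ major, iv in D minor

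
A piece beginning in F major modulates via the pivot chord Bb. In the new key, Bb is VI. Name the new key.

D minor

The numeral VI denotes a major triad on scale degree 6. With Bb on degree 6, the tonic of the new key is D.
Degree 6 carries a major triad in minor keys, so the destination is D minor.
Check: the diatonic triads of D minor (natural minor) are Dm (i), Edim (ii°), F (III), Gm (iv), Am (v), Bb (VI), C (VII) — Bb is indeed VI.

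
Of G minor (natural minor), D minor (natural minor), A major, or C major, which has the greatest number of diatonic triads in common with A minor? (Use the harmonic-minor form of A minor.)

Triads of A minor (harmonic minor): Am (i), Bdim (ii°), Caug (III+), Dm (iv), E (V), F (VI), G#dim (vii°).
G minor (natural minor) shares 2: Dm, F.
D minor (natural minor) shares 3: Am, Dm, F.
A major shares 2: E, G#dim.
C major shares 4: Am, Bdim, Dm, F.
The most common triads (4) are shared with C major.

C major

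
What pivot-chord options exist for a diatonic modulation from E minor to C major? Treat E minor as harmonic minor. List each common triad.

Triads in E minor (harmonic minor): E minor (i), F# diminished (ii°), G augmented (III+), A minor (iv), B major (V), C major (VI), D# diminished (vii°).
Triads in C major: C major (I), D minor (ii), E minor (iii), F major (IV), G major (V), A minor (vi), B diminished (vii°).
Shared triads with their functions: E minor (i in E minor, iii in C major); A minor (iv in E minor, vi in C major); C major (VI in E minor, I in C major).

Em, Am, C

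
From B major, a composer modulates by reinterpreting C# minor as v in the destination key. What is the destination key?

F# minor

The numeral v denotes a minor triad on scale degree 5. With C# on degree 5, the tonic of the new key is F#.
Degree 5 carries a minor triad in natural-minor keys, so the destination is F# minor.
Check: the diatonic triads of F# minor (natural minor) are F#m (i), G#dim (ii°), A (III), Bm (iv), C#m (v), D (VI), E (VII) — C# minor is indeed v.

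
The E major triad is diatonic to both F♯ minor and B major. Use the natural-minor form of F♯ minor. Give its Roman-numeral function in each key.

VII in F♯ minor; IV in B major

The scale of F♯ minor (natural minor) is F♯ G♯ A B C♯ D E; E is degree 7, and the triad built there (E-G♯-B) is major, so it is VII.
The scale of B major is B C♯ D♯ E F♯ G♯ A♯; E is degree 4, and the triad built there (E-G♯-B) is major, so it is IV.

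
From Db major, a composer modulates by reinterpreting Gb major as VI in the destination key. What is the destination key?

Bb minor

The numeral VI denotes a major triad on scale degree 6. With Gb on degree 6, the tonic of the new key is Bb.
Degree 6 carries a major triad in minor keys, so the destination is Bb minor.
Check: the diatonic triads of Bb minor (natural minor) are Bbm (i), Cdim (ii°), Db (III), Ebm (iv), Fm (v), Gb (VI), Ab (VII) — Gb major is indeed VI.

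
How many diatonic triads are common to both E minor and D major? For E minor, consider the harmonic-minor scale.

1

Diatonic triads of E minor (harmonic minor): Em (i), F#dim (ii°), Gaug (III+), Am (iv), B (V), C (VI), D#dim (vii°).
Diatonic triads of D major: D (I), Em (ii), F#m (iii), G (IV), A (V), Bm (vi), C#dim (vii°).
Matching root and quality in both lists: Em.
That gives 1 common triad.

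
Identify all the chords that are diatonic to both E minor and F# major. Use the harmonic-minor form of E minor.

Triads in E minor (harmonic minor): E minor (i), F# diminished (ii°), G augmented (III+), A minor (iv), B major (V), C major (VI), D# diminished (vii°).
Triads in F# major: F# major (I), G# minor (ii), A# minor (iii), B major (IV), C# major (V), D# minor (vi), E# diminished (vii°).
Shared triads with their functions: B major (V in E minor, IV in F# major).

B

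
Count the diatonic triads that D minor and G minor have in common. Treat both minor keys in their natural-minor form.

Diatonic triads of D minor (natural minor): D minor (i), E diminished (ii°), F major (III), G minor (iv), A minor (v), Bb major (VI), C major (VII).
Diatonic triads of G minor (natural minor): G minor (i), A diminished (ii°), Bb major (III), C minor (iv), D minor (v), Eb major (VI), F major (VII).
Matching root and quality in both lists: D minor, F major, G minor, Bb major.
That gives 4 common triads.

4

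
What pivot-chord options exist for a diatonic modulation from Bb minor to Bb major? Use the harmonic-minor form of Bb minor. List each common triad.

F, Adim

Triads in Bb minor (harmonic minor): Bbm (i), Cdim (ii°), Dbaug (III+), Ebm (iv), F (V), Gb (VI), Adim (vii°).
Triads in Bb major: Bb (I), Cm (ii), Dm (iii), Eb (IV), F (V), Gm (vi), Adim (vii°).
Shared triads with their functions: F (V in Bb minor, V in Bb major); Adim (vii° in Bb minor, vii° in Bb major).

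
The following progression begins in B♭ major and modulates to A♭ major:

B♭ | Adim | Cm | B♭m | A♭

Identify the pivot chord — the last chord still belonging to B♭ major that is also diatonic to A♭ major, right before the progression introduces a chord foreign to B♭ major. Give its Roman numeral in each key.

Chords diatonic to B♭ major: B♭, Cm, Dm, E♭, F, Gm, Adim.
Reading the progression, the first chord not in that set is B♭m, so the modulation leaves B♭ major there.
The chord immediately before B♭m is Cm, which is diatonic to both keys: ii in B♭ major and iii in A♭ major.

Cm — ii in B♭ major, iii in A♭ major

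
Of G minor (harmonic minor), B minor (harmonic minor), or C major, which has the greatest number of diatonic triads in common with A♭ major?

G minor

Triads of A♭ major: A♭ major (I), B♭ minor (ii), C minor (iii), D♭ major (IV), E♭ major (V), F minor (vi), G diminished (vii°).
G minor (harmonic minor) shares 2: Cm, E♭.
B minor (harmonic minor) shares 0: none.
C major shares 0: none.
The most common triads (2) are shared with G minor.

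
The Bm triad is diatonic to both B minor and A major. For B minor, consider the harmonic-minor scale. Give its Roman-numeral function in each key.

The scale of B minor (harmonic minor) is B C# D E F# G A#; B is degree 1, and the triad built there (B-D-F#) is minor, so it is i.
The scale of A major is A B C# D E F# G#; B is degree 2, and the triad built there (B-D-F#) is minor, so it is ii.

i in B minor; ii in A major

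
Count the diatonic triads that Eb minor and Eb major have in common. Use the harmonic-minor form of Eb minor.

Diatonic triads of Eb minor (harmonic minor): Ebm (i), Fdim (ii°), Gbaug (III+), Abm (iv), Bb (V), Cb (VI), Ddim (vii°).
Diatonic triads of Eb major: Eb (I), Fm (ii), Gm (iii), Ab (IV), Bb (V), Cm (vi), Ddim (vii°).
Matching root and quality in both lists: Bb, Ddim.
That gives 2 common triads.

2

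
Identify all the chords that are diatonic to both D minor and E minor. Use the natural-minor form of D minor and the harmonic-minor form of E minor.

Triads in D minor (natural minor): D minor (i), E diminished (ii°), F major (III), G minor (iv), A minor (v), Bb major (VI), C major (VII).
Triads in E minor (harmonic minor): E minor (i), F# diminished (ii°), G augmented (III+), A minor (iv), B major (V), C major (VI), D# diminished (vii°).
Shared triads with their functions: A minor (v in D minor, iv in E minor); C major (VII in D minor, VI in E minor).

Am, C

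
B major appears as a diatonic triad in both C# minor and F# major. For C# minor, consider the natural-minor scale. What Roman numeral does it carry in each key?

VII in C# minor; IV in F# major

The scale of C# minor (natural minor) is C# D# E F# G# A B; B is degree 7, and the triad built there (B-D#-F#) is major, so it is VII.
The scale of F# major is F# G# A# B C# D# E#; B is degree 4, and the triad built there (B-D#-F#) is major, so it is IV.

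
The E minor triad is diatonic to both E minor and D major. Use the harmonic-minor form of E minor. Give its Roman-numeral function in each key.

i in E minor; ii in D major

The scale of E minor (harmonic minor) is E F# G A B C D#; E is degree 1, and the triad built there (E-G-B) is minor, so it is i.
The scale of D major is D E F# G A B C#; E is degree 2, and the triad built there (E-G-B) is minor, so it is ii.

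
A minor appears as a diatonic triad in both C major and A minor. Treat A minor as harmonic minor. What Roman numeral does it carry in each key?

The scale of C major is C D E F G A B; A is degree 6, and the triad built there (A-C-E) is minor, so it is vi.
The scale of A minor (harmonic minor) is A B C D E F G#; A is degree 1, and the triad built there (A-C-E) is minor, so it is i.

vi in C major; i in A minor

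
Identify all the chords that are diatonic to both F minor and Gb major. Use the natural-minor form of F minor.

Bbm, Db

Triads in F minor (natural minor): Fm (i), Gdim (ii°), Ab (III), Bbm (iv), Cm (v), Db (VI), Eb (VII).
Triads in Gb major: Gb (I), Abm (ii), Bbm (iii), Cb (IV), Db (V), Ebm (vi), Fdim (vii°).
Shared triads with their functions: Bbm (iv in F minor, iii in Gb major); Db (VI in F minor, V in Gb major).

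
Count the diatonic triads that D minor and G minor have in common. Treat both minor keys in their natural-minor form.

Diatonic triads of D minor (natural minor): Dm (i), Edim (ii°), F (III), Gm (iv), Am (v), Bb (VI), C (VII).
Diatonic triads of G minor (natural minor): Gm (i), Adim (ii°), Bb (III), Cm (iv), Dm (v), Eb (VI), F (VII).
Matching root and quality in both lists: Dm, F, Gm, Bb.
That gives 4 common triads.

4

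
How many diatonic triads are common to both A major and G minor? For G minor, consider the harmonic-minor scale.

Diatonic triads of A major: A (I), Bm (ii), C#m (iii), D (IV), E (V), F#m (vi), G#dim (vii°).
Diatonic triads of G minor (harmonic minor): Gm (i), Adim (ii°), Bbaug (III+), Cm (iv), D (V), Eb (VI), F#dim (vii°).
Matching root and quality in both lists: D.
That gives 1 common triad.

1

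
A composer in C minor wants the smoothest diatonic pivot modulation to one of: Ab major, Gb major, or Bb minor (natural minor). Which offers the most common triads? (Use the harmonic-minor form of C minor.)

Triads of C minor (harmonic minor): Cm (i), Ddim (ii°), Ebaug (III+), Fm (iv), G (V), Ab (VI), Bdim (vii°).
Ab major shares 3: Cm, Fm, Ab.
Gb major shares 0: none.
Bb minor (natural minor) shares 2: Fm, Ab.
The most common triads (3) are shared with Ab major.

Ab major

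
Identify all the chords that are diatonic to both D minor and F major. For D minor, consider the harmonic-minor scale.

Dm, Edim, Gm, Bb

Triads in D minor (harmonic minor): Dm (i), Edim (ii°), Faug (III+), Gm (iv), A (V), Bb (VI), C#dim (vii°).
Triads in F major: F (I), Gm (ii), Am (iii), Bb (IV), C (V), Dm (vi), Edim (vii°).
Shared triads with their functions: Dm (i in D minor, vi in F major); Edim (ii° in D minor, vii° in F major); Gm (iv in D minor, ii in F major); Bb (VI in D minor, IV in F major).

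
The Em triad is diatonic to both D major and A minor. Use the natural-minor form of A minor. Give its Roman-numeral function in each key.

The scale of D major is D E F♯ G A B C♯; E is degree 2, and the triad built there (E-G-B) is minor, so it is ii.
The scale of A minor (natural minor) is A B C D E F G; E is degree 5, and the triad built there (E-G-B) is minor, so it is v.

ii in D major; v in A minor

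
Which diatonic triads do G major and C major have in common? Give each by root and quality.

Triads in G major: G (I), Am (ii), Bm (iii), C (IV), D (V), Em (vi), F#dim (vii°).
Triads in C major: C (I), Dm (ii), Em (iii), F (IV), G (V), Am (vi), Bdim (vii°).
Shared triads with their functions: G (I in G major, V in C major); Am (ii in G major, vi in C major); C (IV in G major, I in C major); Em (vi in G major, iii in C major).

G, Am, C, Em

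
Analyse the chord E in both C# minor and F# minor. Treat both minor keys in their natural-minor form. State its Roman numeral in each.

III in C# minor; VII in F# minor

The scale of C# minor (natural minor) is C# D# E F# G# A B; E is degree 3, and the triad built there (E-G#-B) is major, so it is III.
The scale of F# minor (natural minor) is F# G# A B C# D E; E is degree 7, and the triad built there (E-G#-B) is major, so it is VII.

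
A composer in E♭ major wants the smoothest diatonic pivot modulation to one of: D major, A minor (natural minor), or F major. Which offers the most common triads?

F major

Triads of E♭ major: E♭ major (I), F minor (ii), G minor (iii), A♭ major (IV), B♭ major (V), C minor (vi), D diminished (vii°).
D major shares 0: none.
A minor (natural minor) shares 0: none.
F major shares 2: Gm, B♭.
The most common triads (2) are shared with F major.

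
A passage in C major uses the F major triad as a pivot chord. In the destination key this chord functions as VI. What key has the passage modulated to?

The numeral VI denotes a major triad on scale degree 6. With F on degree 6, the tonic of the new key is A.
Degree 6 carries a major triad in minor keys, so the destination is A minor.
Check: the diatonic triads of A minor (natural minor) are Am (i), Bdim (ii°), C (III), Dm (iv), Em (v), F (VI), G (VII) — F major is indeed VI.

A minor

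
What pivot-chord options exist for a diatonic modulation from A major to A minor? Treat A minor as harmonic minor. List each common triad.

E, G#dim

Triads in A major: A (I), Bm (ii), C#m (iii), D (IV), E (V), F#m (vi), G#dim (vii°).
Triads in A minor (harmonic minor): Am (i), Bdim (ii°), Caug (III+), Dm (iv), E (V), F (VI), G#dim (vii°).
Shared triads with their functions: E (V in A major, V in A minor); G#dim (vii° in A major, vii° in A minor).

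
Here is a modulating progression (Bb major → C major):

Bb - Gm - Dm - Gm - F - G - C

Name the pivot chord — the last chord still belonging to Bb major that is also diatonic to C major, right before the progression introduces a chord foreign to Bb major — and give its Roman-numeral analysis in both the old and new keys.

F — V in Bb major, IV in C major

Chords diatonic to Bb major: Bb, Cm, Dm, Eb, F, Gm, Adim.
Reading the progression, the first chord not in that set is G, so the modulation leaves Bb major there.
The chord immediately before G is F, which is diatonic to both keys: V in Bb major and IV in C major.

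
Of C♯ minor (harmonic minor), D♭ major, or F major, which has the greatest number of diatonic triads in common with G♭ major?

D♭ major

Triads of G♭ major: G♭ major (I), A♭ minor (ii), B♭ minor (iii), C♭ major (IV), D♭ major (V), E♭ minor (vi), F diminished (vii°).
C♯ minor (harmonic minor) shares 0: none.
D♭ major shares 4: G♭, B♭m, D♭, E♭m.
F major shares 0: none.
The most common triads (4) are shared with D♭ major.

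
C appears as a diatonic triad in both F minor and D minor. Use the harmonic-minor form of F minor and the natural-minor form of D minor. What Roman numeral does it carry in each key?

The scale of F minor (harmonic minor) is F G Ab Bb C Db E; C is degree 5, and the triad built there (C-E-G) is major, so it is V.
The scale of D minor (natural minor) is D E F G A Bb C; C is degree 7, and the triad built there (C-E-G) is major, so it is VII.

V in F minor; VII in D minor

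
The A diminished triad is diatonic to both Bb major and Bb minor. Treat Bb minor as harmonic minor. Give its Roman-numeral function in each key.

vii° in Bb major; vii° in Bb minor

The scale of Bb major is Bb C D Eb F G A; A is degree 7, and the triad built there (A-C-Eb) is diminished, so it is vii°.
The scale of Bb minor (harmonic minor) is Bb C Db Eb F Gb A; A is degree 7, and the triad built there (A-C-Eb) is diminished, so it is vii°.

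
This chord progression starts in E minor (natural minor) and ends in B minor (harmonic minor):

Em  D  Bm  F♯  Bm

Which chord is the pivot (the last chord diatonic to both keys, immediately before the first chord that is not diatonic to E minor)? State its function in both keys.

Bm — v in E minor, i in B minor

Chords diatonic to E minor: Em, F♯dim, G, Am, Bm, C, D.
Reading the progression, the first chord not in that set is F♯, so the modulation leaves E minor there.
The chord immediately before F♯ is Bm, which is diatonic to both keys: v in E minor and i in B minor.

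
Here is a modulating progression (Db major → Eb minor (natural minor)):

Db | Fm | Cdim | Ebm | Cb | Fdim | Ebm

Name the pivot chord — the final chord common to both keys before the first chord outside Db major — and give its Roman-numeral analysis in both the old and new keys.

Chords diatonic to Db major: Db, Ebm, Fm, Gb, Ab, Bbm, Cdim.
Reading the progression, the first chord not in that set is Cb, so the modulation leaves Db major there.
The chord immediately before Cb is Ebm, which is diatonic to both keys: ii in Db major and i in Eb minor.

Ebm — ii in Db major, i in Eb minor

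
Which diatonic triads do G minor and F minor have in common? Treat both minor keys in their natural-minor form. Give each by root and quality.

Cm, Eb

Triads in G minor (natural minor): Gm (i), Adim (ii°), Bb (III), Cm (iv), Dm (v), Eb (VI), F (VII).
Triads in F minor (natural minor): Fm (i), Gdim (ii°), Ab (III), Bbm (iv), Cm (v), Db (VI), Eb (VII).
Shared triads with their functions: Cm (iv in G minor, v in F minor); Eb (VI in G minor, VII in F minor).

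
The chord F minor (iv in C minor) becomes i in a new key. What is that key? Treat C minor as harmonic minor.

The numeral i denotes a minor triad on scale degree 1. With F on degree 1, the tonic of the new key is F.
Degree 1 carries a minor triad in minor keys, so the destination is F minor.
Check: the diatonic triads of F minor (natural minor) are Fm (i), Gdim (ii°), A♭ (III), B♭m (iv), Cm (v), D♭ (VI), E♭ (VII) — F minor is indeed i.

F minor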